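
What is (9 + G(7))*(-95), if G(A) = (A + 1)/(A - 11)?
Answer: -665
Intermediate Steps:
G(A) = (1 + A)/(-11 + A)
(9 + G(7))*(-95) = (9 + (1 + 7)/(-11 + 7))*(-95) = (9 + 8/(-4))*(-95) = (9 - ¼*8)*(-95) = (9 - 2)*(-95) = 7*(-95) = -665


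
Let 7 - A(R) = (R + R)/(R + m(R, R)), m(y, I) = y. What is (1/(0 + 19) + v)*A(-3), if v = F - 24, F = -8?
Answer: -3642/19 ≈ -191.68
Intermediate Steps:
A(R) = 6 (A(R) = 7 - (R + R)/(R + R) = 7 - 2*R/(2*R) = 7 - 2*R*1/(2*R) = 7 - 1*1 = 7 - 1 = 6)
v = -32 (v = -8 - 24 = -32)
(1/(0 + 19) + v)*A(-3) = (1/(0 + 19) - 32)*6 = (1/19 - 32)*6 = -607/19*6 = -3642/19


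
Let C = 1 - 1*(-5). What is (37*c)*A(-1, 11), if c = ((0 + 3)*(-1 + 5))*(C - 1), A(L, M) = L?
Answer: -2220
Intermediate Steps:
C = 6 (C = 1 + 5 = 6)
c = 60 (c = ((0 + 3)*(-1 + 5))*(6 - 1) = (3*4)*5 = 12*5 = 60)
(37*c)*A(-1, 11) = (37*60)*(-1) = 2220*(-1) = -2220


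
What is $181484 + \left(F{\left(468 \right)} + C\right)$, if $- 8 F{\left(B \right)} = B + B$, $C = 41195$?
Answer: $222562$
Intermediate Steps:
$F{\left(B \right)} = - \frac{B}{4}$ ($F{\left(B \right)} = - \frac{B + B}{8} = - \frac{2 B}{8} = - \frac{B}{4}$)
$181484 + \left(F{\left(468 \right)} + C\right) = 181484 + \left(\left(- \frac{1}{4}\right) 468 + 41195\right) = 181484 + \left(-117 + 41195\right) = 181484 + 41078 = 222562$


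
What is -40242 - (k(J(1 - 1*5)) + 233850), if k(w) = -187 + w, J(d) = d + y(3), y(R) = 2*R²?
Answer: -273919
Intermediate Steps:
J(d) = 18 + d (J(d) = d + 2*3² = d + 2*9 = d + 18 = 18 + d)
-40242 - (k(J(1 - 1*5)) + 233850) = -40242 - ((-187 + (18 + (1 - 1*5))) + 233850) = -40242 - ((-187 + (18 + (1 - 5))) + 233850) = -40242 - ((-187 + (18 - 4)) + 233850) = -40242 - ((-187 + 14) + 233850) = -40242 - (-173 + 233850) = -40242 - 1*233677 = -40242 - 233677 = -273919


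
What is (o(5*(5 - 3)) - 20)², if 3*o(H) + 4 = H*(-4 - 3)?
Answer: 17956/9 ≈ 1995.1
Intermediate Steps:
o(H) = -4/3 - 7*H/3 (o(H) = -4/3 + (H*(-4 - 3))/3 = -4/3 + (H*(-7))/3 = -4/3 + (-7*H)/3 = -4/3 - 7*H/3)
(o(5*(5 - 3)) - 20)² = ((-4/3 - 35*(5 - 3)/3) - 20)² = ((-4/3 - 35*2/3) - 20)² = ((-4/3 - 7/3*10) - 20)² = ((-4/3 - 70/3) - 20)² = (-74/3 - 20)² = (-134/3)² = 17956/9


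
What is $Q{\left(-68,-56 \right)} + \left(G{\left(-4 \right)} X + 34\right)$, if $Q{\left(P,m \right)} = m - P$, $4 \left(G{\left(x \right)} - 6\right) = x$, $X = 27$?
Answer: $181$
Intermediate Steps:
$G{\left(x \right)} = 6 + \frac{x}{4}$
$Q{\left(-68,-56 \right)} + \left(G{\left(-4 \right)} X + 34\right) = \left(-56 - -68\right) + \left(\left(6 + \frac{1}{4} \left(-4\right)\right) 27 + 34\right) = \left(-56 + 68\right) + \left(\left(6 - 1\right) 27 + 34\right) = 12 + \left(5 \cdot 27 + 34\right) = 12 + \left(135 + 34\right) = 12 + 169 = 181$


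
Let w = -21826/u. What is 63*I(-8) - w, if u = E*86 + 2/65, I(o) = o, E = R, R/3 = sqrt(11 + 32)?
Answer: -217674365863/431893382 + 849693975*sqrt(43)/431893382 ≈ -491.10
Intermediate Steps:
R = 3*sqrt(43) (R = 3*sqrt(11 + 32) = 3*sqrt(43) ≈ 19.672)
E = 3*sqrt(43) ≈ 19.672
u = 2/65 + 258*sqrt(43) (u = (3*sqrt(43))*86 + 2/65 = 258*sqrt(43) + 2*(1/65) = 258*sqrt(43) + 2/65 = 2/65 + 258*sqrt(43) ≈ 1691.8)
w = -21826/(2/65 + 258*sqrt(43)) ≈ -12.901
63*I(-8) - w = 63*(-8) - (101335/431893382 - 849693975*sqrt(43)/431893382) = -504 + (-101335/431893382 + 849693975*sqrt(43)/431893382) = -217674365863/431893382 + 849693975*sqrt(43)/431893382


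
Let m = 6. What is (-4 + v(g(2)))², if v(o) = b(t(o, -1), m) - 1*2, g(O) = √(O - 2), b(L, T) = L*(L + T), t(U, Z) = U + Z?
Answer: 121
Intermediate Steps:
g(O) = √(-2 + O)
v(o) = -2 + (-1 + o)*(5 + o) (v(o) = (o - 1)*((o - 1) + 6) - 1*2 = (-1 + o)*((-1 + o) + 6) - 2 = (-1 + o)*(5 + o) - 2 = -2 + (-1 + o)*(5 + o))
(-4 + v(g(2)))² = (-4 + (-2 + (-1 + √(-2 + 2))*(5 + √(-2 + 2))))² = (-4 + (-2 + (-1 + √0)*(5 + √0)))² = (-4 + (-2 + (-1 + 0)*(5 + 0)))² = (-4 + (-2 - 1*5))² = (-4 + (-2 - 5))² = (-4 - 7)² = (-11)² = 121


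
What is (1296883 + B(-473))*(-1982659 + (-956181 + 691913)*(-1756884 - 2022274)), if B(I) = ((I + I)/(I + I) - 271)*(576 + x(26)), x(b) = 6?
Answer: 1138271071705172955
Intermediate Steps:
B(I) = -157140 (B(I) = ((I + I)/(I + I) - 271)*(576 + 6) = ((2*I)/((2*I)) - 271)*582 = ((2*I)*(1/(2*I)) - 271)*582 = (1 - 271)*582 = -270*582 = -157140)
(1296883 + B(-473))*(-1982659 + (-956181 + 691913)*(-1756884 - 2022274)) = (1296883 - 157140)*(-1982659 + (-956181 + 691913)*(-1756884 - 2022274)) = 1139743*(-1982659 - 264268*(-3779158)) = 1139743*(-1982659 + 998710526344) = 1139743*998708543685 = 1138271071705172955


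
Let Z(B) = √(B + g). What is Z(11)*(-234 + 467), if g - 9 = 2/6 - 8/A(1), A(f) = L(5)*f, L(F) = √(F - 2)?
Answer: 233*√(183 - 24*√3)/3 ≈ 923.65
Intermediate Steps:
L(F) = √(-2 + F)
A(f) = f*√3 (A(f) = √(-2 + 5)*f = √3*f = f*√3)
g = 28/3 - 8*√3/3 (g = 9 + (2/6 - 8*√3/3) = 9 + (2*(⅙) - 8*√3/3) = 9 + (⅓ - 8*√3/3) = 28/3 - 8*√3/3 ≈ 4.7145)
Z(B) = √(28/3 + B - 8*√3/3) (Z(B) = √(B + (28/3 - 8*√3/3)) = √(28/3 + B - 8*√3/3))
Z(11)*(-234 + 467) = (√(84 - 24*√3 + 9*11)/3)*(-234 + 467) = (√(84 - 24*√3 + 99)/3)*233 = (√(183 - 24*√3)/3)*233 = 233*√(183 - 24*√3)/3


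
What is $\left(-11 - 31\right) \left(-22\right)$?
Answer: $924$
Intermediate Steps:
$\left(-11 - 31\right) \left(-22\right) = \left(-42\right) \left(-22\right) = 924$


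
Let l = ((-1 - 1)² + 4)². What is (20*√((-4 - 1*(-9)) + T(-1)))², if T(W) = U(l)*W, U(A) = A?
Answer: -23600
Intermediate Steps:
l = 64 (l = ((-2)² + 4)² = (4 + 4)² = 8² = 64)
T(W) = 64*W
(20*√((-4 - 1*(-9)) + T(-1)))² = (20*√((-4 - 1*(-9)) + 64*(-1)))² = (20*√((-4 + 9) - 64))² = (20*√(5 - 64))² = (20*√(-59))² = (20*(I*√59))² = (20*I*√59)² = -23600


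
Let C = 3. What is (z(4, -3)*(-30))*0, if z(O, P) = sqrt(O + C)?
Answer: 0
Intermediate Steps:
z(O, P) = sqrt(3 + O) (z(O, P) = sqrt(O + 3) = sqrt(3 + O))
(z(4, -3)*(-30))*0 = (sqrt(3 + 4)*(-30))*0 = (sqrt(7)*(-30))*0 = -30*sqrt(7)*0 = 0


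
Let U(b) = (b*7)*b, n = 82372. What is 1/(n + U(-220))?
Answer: 1/421172 ≈ 2.3743e-6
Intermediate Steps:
U(b) = 7*b**2 (U(b) = (7*b)*b = 7*b**2)
1/(n + U(-220)) = 1/(82372 + 7*(-220)**2) = 1/(82372 + 7*48400) = 1/(82372 + 338800) = 1/421172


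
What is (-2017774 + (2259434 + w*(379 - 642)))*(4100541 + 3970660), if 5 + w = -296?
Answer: 2589426918423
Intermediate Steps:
w = -301 (w = -5 - 296 = -301)
(-2017774 + (2259434 + w*(379 - 642)))*(4100541 + 3970660) = (-2017774 + (2259434 - 301*(379 - 642)))*(4100541 + 3970660) = (-2017774 + (2259434 - 301*(-263)))*8071201 = (-2017774 + (2259434 + 79163))*8071201 = (-2017774 + 2338597)*8071201 = 320823*8071201 = 2589426918423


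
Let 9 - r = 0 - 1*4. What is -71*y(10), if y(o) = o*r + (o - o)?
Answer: -9230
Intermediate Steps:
r = 13 (r = 9 - (0 - 1*4) = 9 - (0 - 4) = 9 - 1*(-4) = 9 + 4 = 13)
y(o) = 13*o (y(o) = o*13 + (o - o) = 13*o + 0 = 13*o)
-71*y(10) = -923*10 = -71*130 = -9230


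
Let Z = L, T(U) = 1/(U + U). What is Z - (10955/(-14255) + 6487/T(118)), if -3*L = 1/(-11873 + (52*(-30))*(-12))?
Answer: -89654993375932/58562391 ≈ -1.5309e+6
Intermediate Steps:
T(U) = 1/(2*U)
L = -1/20541 (L = -1/(3*(-11873 + (52*(-30))*(-12))) = -1/(3*(-11873 - 1560*(-12))) = -1/(3*(-11873 + 18720)) = -⅓/6847 = -⅓*1/6847 = -1/20541 ≈ -4.8683e-5)
Z = -1/20541 ≈ -4.8683e-5
Z - (10955/(-14255) + 6487/T(118)) = -1/20541 - (10955/(-14255) + 6487/(((½)/118))) = -1/20541 - (10955*(-1/14255) + 6487/(((½)*(1/118)))) = -1/20541 - (-2191/2851 + 6487/(1/236)) = -1/20541 - (-2191/2851 + 6487*236) = -1/20541 - (-2191/2851 + 1530932) = -1/20541 - 1*4364684941/2851 = -1/20541 - 4364684941/2851 = -89654993375932/58562391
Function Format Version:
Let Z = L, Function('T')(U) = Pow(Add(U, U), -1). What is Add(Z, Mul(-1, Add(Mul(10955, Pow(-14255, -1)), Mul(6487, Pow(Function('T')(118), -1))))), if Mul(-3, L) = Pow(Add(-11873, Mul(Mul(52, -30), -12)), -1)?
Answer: Rational(-89654993375932, 58562391) ≈ -1.5309e+6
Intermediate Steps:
Function('T')(U) = Mul(Rational(1, 2), Pow(U, -1)) (Function('T')(U) = Pow(Mul(2, U), -1) = Mul(Rational(1, 2), Pow(U, -1)))
L = Rational(-1, 20541) (L = Mul(Rational(-1, 3), Pow(Add(-11873, Mul(Mul(52, -30), -12)), -1)) = Mul(Rational(-1, 3), Pow(Add(-11873, Mul(-1560, -12)), -1)) = Mul(Rational(-1, 3), Pow(Add(-11873, 18720), -1)) = Mul(Rational(-1, 3), Pow(6847, -1)) = Mul(Rational(-1, 3), Rational(1, 6847)) = Rational(-1, 20541) ≈ -4.8683e-5)
Z = Rational(-1, 20541) ≈ -4.8683e-5
Add(Z, Mul(-1, Add(Mul(10955, Pow(-14255, -1)), Mul(6487, Pow(Function('T')(118), -1))))) = Add(Rational(-1, 20541), Mul(-1, Add(Mul(10955, Pow(-14255, -1)), Mul(6487, Pow(Mul(Rational(1, 2), Pow(118, -1)), -1))))) = Add(Rational(-1, 20541), Mul(-1, Add(Mul(10955, Rational(-1, 14255)), Mul(6487, Pow(Mul(Rational(1, 2), Rational(1, 118)), -1))))) = Add(Rational(-1, 20541), Mul(-1, Add(Rational(-2191, 2851), Mul(6487, Pow(Rational(1, 236), -1))))) = Add(Rational(-1, 20541), Mul(-1, Add(Rational(-2191, 2851), Mul(6487, 236)))) = Add(Rational(-1, 20541), Mul(-1, Add(Rational(-2191, 2851), 1530932))) = Add(Rational(-1, 20541), Mul(-1, Rational(4364684941, 2851))) = Add(Rational(-1, 20541), Rational(-4364684941, 2851)) = Rational(-89654993375932, 58562391)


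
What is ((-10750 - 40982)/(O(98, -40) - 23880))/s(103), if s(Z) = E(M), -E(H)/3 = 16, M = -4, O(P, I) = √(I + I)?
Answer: -2573667/57025448 - 4311*I*√5/570254480 ≈ -0.045132 - 1.6904e-5*I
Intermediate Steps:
O(P, I) = √2*√I (O(P, I) = √(2*I) = √2*√I)
E(H) = -48 (E(H) = -3*16 = -48)
s(Z) = -48
((-10750 - 40982)/(O(98, -40) - 23880))/s(103) = ((-10750 - 40982)/(√2*√(-40) - 23880))/(-48) = -51732/(√2*(2*I*√10) - 23880)*(-1/48) = -51732/(4*I*√5 - 23880)*(-1/48) = -51732/(-23880 + 4*I*√5)*(-1/48) = 4311/(4*(-23880 + 4*I*√5))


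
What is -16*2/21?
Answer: -32/21 ≈ -1.5238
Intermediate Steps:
-16*2/21 = -32*1/21 = -32/21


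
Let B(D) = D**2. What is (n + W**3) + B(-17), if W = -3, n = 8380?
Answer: 8642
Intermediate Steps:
(n + W**3) + B(-17) = (8380 + (-3)**3) + (-17)**2 = (8380 - 27) + 289 = 8353 + 289 = 8642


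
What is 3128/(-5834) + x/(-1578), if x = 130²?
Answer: -25882646/2301513 ≈ -11.246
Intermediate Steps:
x = 16900
3128/(-5834) + x/(-1578) = 3128/(-5834) + 16900/(-1578) = 3128*(-1/5834) + 16900*(-1/1578) = -1564/2917 - 8450/789 = -25882646/2301513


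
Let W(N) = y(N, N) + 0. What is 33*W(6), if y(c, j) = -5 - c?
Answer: -363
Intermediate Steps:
W(N) = -5 - N (W(N) = (-5 - N) + 0 = -5 - N)
33*W(6) = 33*(-5 - 1*6) = 33*(-5 - 6) = 33*(-11) = -363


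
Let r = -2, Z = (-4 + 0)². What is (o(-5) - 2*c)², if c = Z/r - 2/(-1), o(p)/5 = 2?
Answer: 484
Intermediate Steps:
Z = 16 (Z = (-4)² = 16)
o(p) = 10 (o(p) = 5*2 = 10)
c = -6 (c = 16/(-2) - 2/(-1) = 16*(-½) - 2*(-1) = -8 + 2 = -6)
(o(-5) - 2*c)² = (10 - 2*(-6))² = (10 + 12)² = 22² = 484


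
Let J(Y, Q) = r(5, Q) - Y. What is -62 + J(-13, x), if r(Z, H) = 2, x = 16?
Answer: -47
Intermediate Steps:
J(Y, Q) = 2 - Y
-62 + J(-13, x) = -62 + (2 - 1*(-13)) = -62 + (2 + 13) = -62 + 15 = -47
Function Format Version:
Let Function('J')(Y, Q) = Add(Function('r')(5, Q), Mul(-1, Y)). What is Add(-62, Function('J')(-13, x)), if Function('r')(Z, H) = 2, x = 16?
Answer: -47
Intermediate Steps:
Function('J')(Y, Q) = Add(2, Mul(-1, Y))
Add(-62, Function('J')(-13, x)) = Add(-62, Add(2, Mul(-1, -13))) = Add(-62, Add(2, 13)) = Add(-62, 15) = -47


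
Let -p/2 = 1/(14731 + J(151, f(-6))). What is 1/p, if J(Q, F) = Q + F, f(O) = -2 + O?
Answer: -7437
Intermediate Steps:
J(Q, F) = F + Q
p = -1/7437 (p = -2/(14731 + ((-2 - 6) + 151)) = -2/(14731 + (-8 + 151)) = -2/(14731 + 143) = -2/14874 = -2*1/14874 = -1/7437 ≈ -0.00013446)
1/p = 1/(-1/7437) = -7437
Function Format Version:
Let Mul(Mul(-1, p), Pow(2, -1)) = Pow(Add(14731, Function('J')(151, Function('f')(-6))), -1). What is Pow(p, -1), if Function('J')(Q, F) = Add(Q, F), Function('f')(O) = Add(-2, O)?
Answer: -7437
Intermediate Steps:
Function('J')(Q, F) = Add(F, Q)
p = Rational(-1, 7437) (p = Mul(-2, Pow(Add(14731, Add(Add(-2, -6), 151)), -1)) = Mul(-2, Pow(Add(14731, Add(-8, 151)), -1)) = Mul(-2, Pow(Add(14731, 143), -1)) = Mul(-2, Pow(14874, -1)) = Mul(-2, Rational(1, 14874)) = Rational(-1, 7437) ≈ -0.00013446)
Pow(p, -1) = Pow(Rational(-1, 7437), -1) = -7437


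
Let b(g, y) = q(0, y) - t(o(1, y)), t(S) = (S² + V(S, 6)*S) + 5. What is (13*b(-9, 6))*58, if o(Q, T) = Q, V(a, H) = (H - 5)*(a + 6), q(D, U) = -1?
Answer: -10556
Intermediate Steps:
V(a, H) = (-5 + H)*(6 + a)
t(S) = 5 + S² + S*(6 + S) (t(S) = (S² + (-30 - 5*S + 6*6 + 6*S)*S) + 5 = (S² + (-30 - 5*S + 36 + 6*S)*S) + 5 = (S² + (6 + S)*S) + 5 = (S² + S*(6 + S)) + 5 = 5 + S² + S*(6 + S))
b(g, y) = -14 (b(g, y) = -1 - (5 + 1² + 1*(6 + 1)) = -1 - (5 + 1 + 1*7) = -1 - (5 + 1 + 7) = -1 - 1*13 = -1 - 13 = -14)
(13*b(-9, 6))*58 = (13*(-14))*58 = -182*58 = -10556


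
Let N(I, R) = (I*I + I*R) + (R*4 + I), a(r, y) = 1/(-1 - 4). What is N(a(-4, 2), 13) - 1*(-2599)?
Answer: 66206/25 ≈ 2648.2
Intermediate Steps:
a(r, y) = -⅕ (a(r, y) = 1/(-5) = -⅕)
N(I, R) = I + I² + 4*R + I*R (N(I, R) = (I² + I*R) + (4*R + I) = (I² + I*R) + (I + 4*R) = I + I² + 4*R + I*R)
N(a(-4, 2), 13) - 1*(-2599) = (-⅕ + (-⅕)² + 4*13 - ⅕*13) - 1*(-2599) = (-⅕ + 1/25 + 52 - 13/5) + 2599 = 1231/25 + 2599 = 66206/25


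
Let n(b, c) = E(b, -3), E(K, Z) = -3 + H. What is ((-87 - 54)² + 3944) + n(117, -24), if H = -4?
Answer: 23818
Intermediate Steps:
E(K, Z) = -7 (E(K, Z) = -3 - 4 = -7)
n(b, c) = -7
((-87 - 54)² + 3944) + n(117, -24) = ((-87 - 54)² + 3944) - 7 = ((-141)² + 3944) - 7 = (19881 + 3944) - 7 = 23825 - 7 = 23818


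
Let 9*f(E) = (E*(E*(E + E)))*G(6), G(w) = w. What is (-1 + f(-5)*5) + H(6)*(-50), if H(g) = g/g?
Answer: -2653/3 ≈ -884.33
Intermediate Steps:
f(E) = 4*E³/3 (f(E) = ((E*(E*(E + E)))*6)/9 = ((E*(E*(2*E)))*6)/9 = ((E*(2*E²))*6)/9 = ((2*E³)*6)/9 = (12*E³)/9 = 4*E³/3)
H(g) = 1
(-1 + f(-5)*5) + H(6)*(-50) = (-1 + ((4/3)*(-5)³)*5) + 1*(-50) = (-1 + ((4/3)*(-125))*5) - 50 = (-1 - 500/3*5) - 50 = (-1 - 2500/3) - 50 = -2503/3 - 50 = -2653/3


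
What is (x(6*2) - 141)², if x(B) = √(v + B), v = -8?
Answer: 19321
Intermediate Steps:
x(B) = √(-8 + B)
(x(6*2) - 141)² = (√(-8 + 6*2) - 141)² = (√(-8 + 12) - 141)² = (√4 - 141)² = (2 - 141)² = (-139)² = 19321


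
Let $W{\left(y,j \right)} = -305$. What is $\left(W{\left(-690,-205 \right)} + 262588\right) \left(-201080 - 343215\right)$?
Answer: $-142759325485$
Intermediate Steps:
$\left(W{\left(-690,-205 \right)} + 262588\right) \left(-201080 - 343215\right) = \left(-305 + 262588\right) \left(-201080 - 343215\right) = 262283 \left(-544295\right) = -142759325485$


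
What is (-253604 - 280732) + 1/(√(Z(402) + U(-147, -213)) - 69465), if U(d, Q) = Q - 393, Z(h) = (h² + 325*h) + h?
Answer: -15625584976741/29242995 - √1298/321672945 ≈ -5.3434e+5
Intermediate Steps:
Z(h) = h² + 326*h
U(d, Q) = -393 + Q
(-253604 - 280732) + 1/(√(Z(402) + U(-147, -213)) - 69465) = (-253604 - 280732) + 1/(√(402*(326 + 402) + (-393 - 213)) - 69465) = -534336 + 1/(√(402*728 - 606) - 69465) = -534336 + 1/(√(292656 - 606) - 69465) = -534336 + 1/(√292050 - 69465) = -534336 + 1/(15*√1298 - 69465) = -534336 + 1/(-69465 + 15*√1298)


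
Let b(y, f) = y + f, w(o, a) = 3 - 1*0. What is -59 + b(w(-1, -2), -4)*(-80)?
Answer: 21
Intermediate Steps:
w(o, a) = 3 (w(o, a) = 3 + 0 = 3)
b(y, f) = f + y
-59 + b(w(-1, -2), -4)*(-80) = -59 + (-4 + 3)*(-80) = -59 - 1*(-80) = -59 + 80 = 21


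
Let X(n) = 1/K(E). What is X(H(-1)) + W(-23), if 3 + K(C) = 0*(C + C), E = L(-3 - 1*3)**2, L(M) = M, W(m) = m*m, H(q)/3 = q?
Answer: 1586/3 ≈ 528.67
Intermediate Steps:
H(q) = 3*q
W(m) = m**2
E = 36 (E = (-3 - 1*3)**2 = (-3 - 3)**2 = (-6)**2 = 36)
K(C) = -3 (K(C) = -3 + 0*(C + C) = -3 + 0*(2*C) = -3 + 0 = -3)
X(n) = -1/3 (X(n) = 1/(-3) = -1/3)
X(H(-1)) + W(-23) = -1/3 + (-23)**2 = -1/3 + 529 = 1586/3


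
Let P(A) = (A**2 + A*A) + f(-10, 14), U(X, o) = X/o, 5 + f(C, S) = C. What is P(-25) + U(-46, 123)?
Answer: 151859/123 ≈ 1234.6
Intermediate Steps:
f(C, S) = -5 + C
P(A) = -15 + 2*A**2 (P(A) = (A**2 + A*A) + (-5 - 10) = (A**2 + A**2) - 15 = 2*A**2 - 15 = -15 + 2*A**2)
P(-25) + U(-46, 123) = (-15 + 2*(-25)**2) - 46/123 = (-15 + 2*625) - 46*1/123 = (-15 + 1250) - 46/123 = 1235 - 46/123 = 151859/123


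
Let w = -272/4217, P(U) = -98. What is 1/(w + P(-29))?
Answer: -4217/413538 ≈ -0.010197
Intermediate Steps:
w = -272/4217 (w = -272*1/4217 = -272/4217 ≈ -0.064501)
1/(w + P(-29)) = 1/(-272/4217 - 98) = 1/(-413538/4217) = -4217/413538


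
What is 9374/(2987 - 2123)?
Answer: 4687/432 ≈ 10.850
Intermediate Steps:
9374/(2987 - 2123) = 9374/864 = 9374*(1/864) = 4687/432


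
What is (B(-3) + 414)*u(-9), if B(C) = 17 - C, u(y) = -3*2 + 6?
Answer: 0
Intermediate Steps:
u(y) = 0 (u(y) = -6 + 6 = 0)
(B(-3) + 414)*u(-9) = ((17 - 1*(-3)) + 414)*0 = ((17 + 3) + 414)*0 = (20 + 414)*0 = 434*0 = 0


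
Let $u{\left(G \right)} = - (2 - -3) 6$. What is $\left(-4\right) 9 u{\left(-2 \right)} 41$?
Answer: $44280$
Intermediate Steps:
$u{\left(G \right)} = -30$ ($u{\left(G \right)} = - (2 + 3) 6 = \left(-1\right) 5 \cdot 6 = \left(-5\right) 6 = -30$)
$\left(-4\right) 9 u{\left(-2 \right)} 41 = \left(-4\right) 9 \left(-30\right) 41 = \left(-36\right) \left(-30\right) 41 = 1080 \cdot 41 = 44280$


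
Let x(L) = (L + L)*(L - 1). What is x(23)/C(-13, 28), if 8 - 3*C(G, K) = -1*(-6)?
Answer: 1518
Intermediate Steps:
x(L) = 2*L*(-1 + L) (x(L) = (2*L)*(-1 + L) = 2*L*(-1 + L))
C(G, K) = ⅔ (C(G, K) = 8/3 - (-1)*(-6)/3 = 8/3 - ⅓*6 = 8/3 - 2 = ⅔)
x(23)/C(-13, 28) = (2*23*(-1 + 23))/(⅔) = (2*23*22)*(3/2) = 1012*(3/2) = 1518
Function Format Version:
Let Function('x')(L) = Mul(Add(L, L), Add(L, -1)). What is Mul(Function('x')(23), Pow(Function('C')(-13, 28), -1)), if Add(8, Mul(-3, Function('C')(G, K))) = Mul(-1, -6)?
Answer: 1518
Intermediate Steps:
Function('x')(L) = Mul(2, L, Add(-1, L)) (Function('x')(L) = Mul(Mul(2, L), Add(-1, L)) = Mul(2, L, Add(-1, L)))
Function('C')(G, K) = Rational(2, 3) (Function('C')(G, K) = Add(Rational(8, 3), Mul(Rational(-1, 3), Mul(-1, -6))) = Add(Rational(8, 3), Mul(Rational(-1, 3), 6)) = Add(Rational(8, 3), -2) = Rational(2, 3))
Mul(Function('x')(23), Pow(Function('C')(-13, 28), -1)) = Mul(Mul(2, 23, Add(-1, 23)), Pow(Rational(2, 3), -1)) = Mul(Mul(2, 23, 22), Rational(3, 2)) = Mul(1012, Rational(3, 2)) = 1518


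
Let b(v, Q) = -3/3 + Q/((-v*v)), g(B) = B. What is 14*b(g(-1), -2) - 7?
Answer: 7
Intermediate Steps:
b(v, Q) = -1 - Q/v² (b(v, Q) = -3*⅓ + Q/((-v²)) = -1 + Q*(-1/v²) = -1 - Q/v²)
14*b(g(-1), -2) - 7 = 14*(-1 - 1*(-2)/(-1)²) - 7 = 14*(-1 - 1*(-2)*1) - 7 = 14*(-1 + 2) - 7 = 14*1 - 7 = 14 - 7 = 7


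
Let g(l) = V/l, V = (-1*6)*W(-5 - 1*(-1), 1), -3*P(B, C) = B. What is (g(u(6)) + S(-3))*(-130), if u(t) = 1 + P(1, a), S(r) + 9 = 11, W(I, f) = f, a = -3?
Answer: 910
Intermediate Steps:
P(B, C) = -B/3
S(r) = 2 (S(r) = -9 + 11 = 2)
u(t) = ⅔ (u(t) = 1 - ⅓*1 = 1 - ⅓ = ⅔)
V = -6 (V = -1*6*1 = -6*1 = -6)
g(l) = -6/l
(g(u(6)) + S(-3))*(-130) = (-6/⅔ + 2)*(-130) = (-6*3/2 + 2)*(-130) = (-9 + 2)*(-130) = -7*(-130) = 910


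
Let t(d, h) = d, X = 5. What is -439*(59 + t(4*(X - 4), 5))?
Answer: -27657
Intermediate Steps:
-439*(59 + t(4*(X - 4), 5)) = -439*(59 + 4*(5 - 4)) = -439*(59 + 4*1) = -439*(59 + 4) = -439*63 = -27657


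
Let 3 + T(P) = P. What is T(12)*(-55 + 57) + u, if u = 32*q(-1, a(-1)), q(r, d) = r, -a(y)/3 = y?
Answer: -14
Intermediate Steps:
a(y) = -3*y
T(P) = -3 + P
u = -32 (u = 32*(-1) = -32)
T(12)*(-55 + 57) + u = (-3 + 12)*(-55 + 57) - 32 = 9*2 - 32 = 18 - 32 = -14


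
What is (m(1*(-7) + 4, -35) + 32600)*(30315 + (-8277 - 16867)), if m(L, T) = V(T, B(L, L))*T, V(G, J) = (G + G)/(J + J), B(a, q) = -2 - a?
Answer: 174909075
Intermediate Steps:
V(G, J) = G/J (V(G, J) = (2*G)/((2*J)) = (2*G)*(1/(2*J)) = G/J)
m(L, T) = T**2/(-2 - L) (m(L, T) = (T/(-2 - L))*T = T**2/(-2 - L))
(m(1*(-7) + 4, -35) + 32600)*(30315 + (-8277 - 16867)) = (-1*(-35)**2/(2 + (1*(-7) + 4)) + 32600)*(30315 + (-8277 - 16867)) = (-1*1225/(2 + (-7 + 4)) + 32600)*(30315 - 25144) = (-1*1225/(2 - 3) + 32600)*5171 = (-1*1225/(-1) + 32600)*5171 = (-1*1225*(-1) + 32600)*5171 = (1225 + 32600)*5171 = 33825*5171 = 174909075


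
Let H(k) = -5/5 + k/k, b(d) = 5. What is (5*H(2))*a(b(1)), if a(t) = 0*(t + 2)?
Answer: 0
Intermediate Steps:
a(t) = 0 (a(t) = 0*(2 + t) = 0)
H(k) = 0 (H(k) = -5*⅕ + 1 = -1 + 1 = 0)
(5*H(2))*a(b(1)) = (5*0)*0 = 0*0 = 0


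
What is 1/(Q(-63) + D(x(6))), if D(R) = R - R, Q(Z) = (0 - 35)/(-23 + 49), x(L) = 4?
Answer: -26/35 ≈ -0.74286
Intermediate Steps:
Q(Z) = -35/26
D(R) = 0
1/(Q(-63) + D(x(6))) = 1/(-35/26 + 0) = 1/(-35/26) = -26/35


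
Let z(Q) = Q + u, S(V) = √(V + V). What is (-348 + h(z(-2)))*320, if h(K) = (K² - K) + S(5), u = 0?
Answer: -109440 + 320*√10 ≈ -1.0843e+5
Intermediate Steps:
S(V) = √2*√V (S(V) = √(2*V) = √2*√V)
z(Q) = Q (z(Q) = Q + 0 = Q)
h(K) = √10 + K² - K (h(K) = (K² - K) + √2*√5 = (K² - K) + √10 = √10 + K² - K)
(-348 + h(z(-2)))*320 = (-348 + (√10 + (-2)² - 1*(-2)))*320 = (-348 + (√10 + 4 + 2))*320 = (-348 + (6 + √10))*320 = (-342 + √10)*320 = -109440 + 320*√10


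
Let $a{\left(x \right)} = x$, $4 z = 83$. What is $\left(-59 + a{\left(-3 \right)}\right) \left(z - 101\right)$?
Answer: $\frac{9951}{2} \approx 4975.5$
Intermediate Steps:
$z = \frac{83}{4}$ ($z = \frac{1}{4} \cdot 83 = \frac{83}{4} \approx 20.75$)
$\left(-59 + a{\left(-3 \right)}\right) \left(z - 101\right) = \left(-59 - 3\right) \left(\frac{83}{4} - 101\right) = \left(-62\right) \left(- \frac{321}{4}\right) = \frac{9951}{2}$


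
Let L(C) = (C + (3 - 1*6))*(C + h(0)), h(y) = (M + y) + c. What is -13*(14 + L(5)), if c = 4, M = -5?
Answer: -286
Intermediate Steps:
h(y) = -1 + y (h(y) = (-5 + y) + 4 = -1 + y)
L(C) = (-1 + C)*(-3 + C) (L(C) = (C + (3 - 1*6))*(C + (-1 + 0)) = (C + (3 - 6))*(C - 1) = (C - 3)*(-1 + C) = (-3 + C)*(-1 + C) = (-1 + C)*(-3 + C))
-13*(14 + L(5)) = -13*(14 + (3 + 5² - 4*5)) = -13*(14 + (3 + 25 - 20)) = -13*(14 + 8) = -13*22 = -286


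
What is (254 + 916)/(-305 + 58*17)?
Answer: 390/227 ≈ 1.7181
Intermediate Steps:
(254 + 916)/(-305 + 58*17) = 1170/(-305 + 986) = 1170/681 = 1170*(1/681) = 390/227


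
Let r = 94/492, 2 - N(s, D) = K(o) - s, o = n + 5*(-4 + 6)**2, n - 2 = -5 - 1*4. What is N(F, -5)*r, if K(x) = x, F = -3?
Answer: -329/123 ≈ -2.6748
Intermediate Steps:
n = -7 (n = 2 + (-5 - 1*4) = 2 + (-5 - 4) = 2 - 9 = -7)
o = 13 (o = -7 + 5*(-4 + 6)**2 = -7 + 5*2**2 = -7 + 5*4 = -7 + 20 = 13)
N(s, D) = -11 + s (N(s, D) = 2 - (13 - s) = 2 + (-13 + s) = -11 + s)
r = 47/246 (r = 94*(1/492) = 47/246 ≈ 0.19106)
N(F, -5)*r = (-11 - 3)*(47/246) = -14*47/246 = -329/123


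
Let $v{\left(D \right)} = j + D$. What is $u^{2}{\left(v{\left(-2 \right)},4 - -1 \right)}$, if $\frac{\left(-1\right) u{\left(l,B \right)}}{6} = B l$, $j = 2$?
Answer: $0$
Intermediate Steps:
$v{\left(D \right)} = 2 + D$
$u{\left(l,B \right)} = - 6 B l$
$u^{2}{\left(v{\left(-2 \right)},4 - -1 \right)} = \left(- 6 \left(4 - -1\right) \left(2 - 2\right)\right)^{2} = \left(\left(-6\right) \left(4 + 1\right) 0\right)^{2} = \left(\left(-6\right) 5 \cdot 0\right)^{2} = 0^{2} = 0$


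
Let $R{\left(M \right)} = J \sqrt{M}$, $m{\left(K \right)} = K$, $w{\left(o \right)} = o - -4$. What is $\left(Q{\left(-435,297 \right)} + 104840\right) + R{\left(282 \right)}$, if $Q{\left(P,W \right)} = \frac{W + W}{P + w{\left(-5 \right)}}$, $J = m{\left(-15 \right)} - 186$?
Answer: $\frac{22854823}{218} - 201 \sqrt{282} \approx 1.0146 \cdot 10^{5}$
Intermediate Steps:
$w{\left(o \right)} = 4 + o$ ($w{\left(o \right)} = o + 4 = 4 + o$)
$J = -201$ ($J = -15 - 186 = -201$)
$R{\left(M \right)} = - 201 \sqrt{M}$
$Q{\left(P,W \right)} = \frac{2 W}{-1 + P}$ ($Q{\left(P,W \right)} = \frac{W + W}{P + \left(4 - 5\right)} = \frac{2 W}{P - 1} = \frac{2 W}{-1 + P}$)
$\left(Q{\left(-435,297 \right)} + 104840\right) + R{\left(282 \right)} = \left(2 \cdot 297 \frac{1}{-1 - 435} + 104840\right) - 201 \sqrt{282} = \left(2 \cdot 297 \frac{1}{-436} + 104840\right) - 201 \sqrt{282} = \left(2 \cdot 297 \left(- \frac{1}{436}\right) + 104840\right) - 201 \sqrt{282} = \left(- \frac{297}{218} + 104840\right) - 201 \sqrt{282} = \frac{22854823}{218} - 201 \sqrt{282}$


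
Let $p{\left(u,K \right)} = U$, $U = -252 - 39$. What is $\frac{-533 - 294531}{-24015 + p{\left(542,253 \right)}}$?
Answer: $\frac{147532}{12153} \approx 12.14$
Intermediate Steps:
$U = -291$
$p{\left(u,K \right)} = -291$
$\frac{-533 - 294531}{-24015 + p{\left(542,253 \right)}} = \frac{-533 - 294531}{-24015 - 291} = \frac{-533 - 294531}{-24306} = \left(-533 - 294531\right) \left(- \frac{1}{24306}\right) = \left(-295064\right) \left(- \frac{1}{24306}\right) = \frac{147532}{12153}$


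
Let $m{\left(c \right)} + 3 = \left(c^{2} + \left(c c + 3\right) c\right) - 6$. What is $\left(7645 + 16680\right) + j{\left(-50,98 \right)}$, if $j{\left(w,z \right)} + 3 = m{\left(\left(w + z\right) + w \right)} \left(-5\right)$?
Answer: $24417$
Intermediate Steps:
$m{\left(c \right)} = -9 + c^{2} + c \left(3 + c^{2}\right)$ ($m{\left(c \right)} = -3 - \left(6 - c^{2} - \left(c c + 3\right) c\right) = -3 - \left(6 - c^{2} - \left(c^{2} + 3\right) c\right) = -3 - \left(6 - c^{2} - \left(3 + c^{2}\right) c\right) = -3 - \left(6 - c^{2} - c \left(3 + c^{2}\right)\right) = -3 + \left(-6 + c^{2} + c \left(3 + c^{2}\right)\right) = -9 + c^{2} + c \left(3 + c^{2}\right)$)
$j{\left(w,z \right)} = 42 - 30 w - 15 z - 5 \left(z + 2 w\right)^{2} - 5 \left(z + 2 w\right)^{3}$ ($j{\left(w,z \right)} = -3 + \left(-9 + \left(\left(w + z\right) + w\right)^{2} + \left(\left(w + z\right) + w\right)^{3} + 3 \left(\left(w + z\right) + w\right)\right) \left(-5\right) = -3 + \left(-9 + \left(z + 2 w\right)^{2} + \left(z + 2 w\right)^{3} + 3 \left(z + 2 w\right)\right) \left(-5\right) = -3 + \left(-9 + \left(z + 2 w\right)^{2} + \left(z + 2 w\right)^{3} + \left(3 z + 6 w\right)\right) \left(-5\right) = -3 + \left(-9 + \left(z + 2 w\right)^{2} + \left(z + 2 w\right)^{3} + 3 z + 6 w\right) \left(-5\right) = -3 - \left(-45 + 5 \left(z + 2 w\right)^{2} + 5 \left(z + 2 w\right)^{3} + 15 z + 30 w\right) = 42 - 30 w - 15 z - 5 \left(z + 2 w\right)^{2} - 5 \left(z + 2 w\right)^{3}$)
$\left(7645 + 16680\right) + j{\left(-50,98 \right)} = \left(7645 + 16680\right) - \left(-72 + 5 \left(98 + 2 \left(-50\right)\right)^{2} + 5 \left(98 + 2 \left(-50\right)\right)^{3}\right) = 24325 - \left(-72 + 5 \left(98 - 100\right)^{2} + 5 \left(98 - 100\right)^{3}\right) = 24325 - \left(-72 - 40 + 20\right) = 24325 - -92 = 24325 + \left(42 + 1500 - 1470 - 20 + 40\right) = 24325 + 92 = 24417$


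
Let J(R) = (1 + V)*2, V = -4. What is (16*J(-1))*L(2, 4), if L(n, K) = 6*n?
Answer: -1152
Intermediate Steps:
J(R) = -6 (J(R) = (1 - 4)*2 = -3*2 = -6)
(16*J(-1))*L(2, 4) = (16*(-6))*(6*2) = -96*12 = -1152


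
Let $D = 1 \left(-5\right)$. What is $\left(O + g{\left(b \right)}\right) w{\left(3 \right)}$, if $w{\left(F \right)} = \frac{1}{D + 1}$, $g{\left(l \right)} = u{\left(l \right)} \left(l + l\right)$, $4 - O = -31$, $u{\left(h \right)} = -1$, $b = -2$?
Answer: $- \frac{39}{4} \approx -9.75$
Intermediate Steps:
$D = -5$
$O = 35$ ($O = 4 - -31 = 4 + 31 = 35$)
$g{\left(l \right)} = - 2 l$ ($g{\left(l \right)} = - (l + l) = - 2 l$)
$w{\left(F \right)} = - \frac{1}{4}$ ($w{\left(F \right)} = \frac{1}{-5 + 1} = \frac{1}{-4} = - \frac{1}{4}$)
$\left(O + g{\left(b \right)}\right) w{\left(3 \right)} = \left(35 - -4\right) \left(- \frac{1}{4}\right) = \left(35 + 4\right) \left(- \frac{1}{4}\right) = 39 \left(- \frac{1}{4}\right) = - \frac{39}{4}$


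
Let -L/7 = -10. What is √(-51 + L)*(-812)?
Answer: -812*√19 ≈ -3539.4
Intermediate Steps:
L = 70 (L = -7*(-10) = 70)
√(-51 + L)*(-812) = √(-51 + 70)*(-812) = √19*(-812) = -812*√19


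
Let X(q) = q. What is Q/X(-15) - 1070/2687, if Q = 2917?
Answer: -7854029/40305 ≈ -194.86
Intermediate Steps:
Q/X(-15) - 1070/2687 = 2917/(-15) - 1070/2687 = 2917*(-1/15) - 1070*1/2687 = -2917/15 - 1070/2687 = -7854029/40305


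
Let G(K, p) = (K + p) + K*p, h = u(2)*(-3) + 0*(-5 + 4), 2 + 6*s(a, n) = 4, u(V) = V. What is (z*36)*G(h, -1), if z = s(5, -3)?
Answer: -12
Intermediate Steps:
s(a, n) = 1/3 (s(a, n) = -1/3 + (1/6)*4 = -1/3 + 2/3 = 1/3)
z = 1/3 ≈ 0.33333
h = -6 (h = 2*(-3) + 0*(-5 + 4) = -6 + 0*(-1) = -6 + 0 = -6)
G(K, p) = K + p + K*p
(z*36)*G(h, -1) = ((1/3)*36)*(-6 - 1 - 6*(-1)) = 12*(-6 - 1 + 6) = 12*(-1) = -12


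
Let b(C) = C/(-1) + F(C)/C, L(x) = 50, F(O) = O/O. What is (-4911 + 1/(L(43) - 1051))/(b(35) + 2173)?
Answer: -24579560/10700833 ≈ -2.2970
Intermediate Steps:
F(O) = 1
b(C) = 1/C - C (b(C) = C/(-1) + 1/C = C*(-1) + 1/C = -C + 1/C = 1/C - C)
(-4911 + 1/(L(43) - 1051))/(b(35) + 2173) = (-4911 + 1/(50 - 1051))/((1/35 - 1*35) + 2173) = (-4911 + 1/(-1001))/((1/35 - 35) + 2173) = (-4911 - 1/1001)/(-1224/35 + 2173) = -4915912/(1001*74831/35) = -4915912/1001*35/74831 = -24579560/10700833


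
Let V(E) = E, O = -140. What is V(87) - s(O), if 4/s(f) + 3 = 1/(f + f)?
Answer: 74287/841 ≈ 88.332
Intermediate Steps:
s(f) = 4/(-3 + 1/(2*f)) (s(f) = 4/(-3 + 1/(f + f)) = 4/(-3 + 1/(2*f)))
V(87) - s(O) = 87 - (-8)*(-140)/(-1 + 6*(-140)) = 87 - (-8)*(-140)/(-1 - 840) = 87 - (-8)*(-140)/(-841) = 87 - (-8)*(-140)*(-1)/841 = 87 - 1*(-1120/841) = 87 + 1120/841 = 74287/841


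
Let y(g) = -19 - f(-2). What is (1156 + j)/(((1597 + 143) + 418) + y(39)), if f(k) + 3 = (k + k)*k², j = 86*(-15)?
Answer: -67/1079 ≈ -0.062095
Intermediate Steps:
j = -1290
f(k) = -3 + 2*k³ (f(k) = -3 + (k + k)*k² = -3 + (2*k)*k² = -3 + 2*k³)
y(g) = 0 (y(g) = -19 - (-3 + 2*(-2)³) = -19 - (-3 + 2*(-8)) = -19 - (-3 - 16) = -19 - 1*(-19) = -19 + 19 = 0)
(1156 + j)/(((1597 + 143) + 418) + y(39)) = (1156 - 1290)/(((1597 + 143) + 418) + 0) = -134/((1740 + 418) + 0) = -134/(2158 + 0) = -134/2158 = -134*1/2158 = -67/1079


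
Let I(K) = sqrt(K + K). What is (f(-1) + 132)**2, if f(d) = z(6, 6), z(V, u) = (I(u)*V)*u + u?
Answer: 34596 + 19872*sqrt(3) ≈ 69015.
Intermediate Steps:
I(K) = sqrt(2)*sqrt(K) (I(K) = sqrt(2*K) = sqrt(2)*sqrt(K))
z(V, u) = u + V*sqrt(2)*u**(3/2) (z(V, u) = ((sqrt(2)*sqrt(u))*V)*u + u = (V*sqrt(2)*sqrt(u))*u + u = V*sqrt(2)*u**(3/2) + u = u + V*sqrt(2)*u**(3/2))
f(d) = 6 + 72*sqrt(3) (f(d) = 6 + 6*sqrt(2)*6**(3/2) = 6 + 6*sqrt(2)*(6*sqrt(6)) = 6 + 72*sqrt(3))
(f(-1) + 132)**2 = ((6 + 72*sqrt(3)) + 132)**2 = (138 + 72*sqrt(3))**2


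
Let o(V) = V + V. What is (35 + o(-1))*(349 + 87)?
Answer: 14388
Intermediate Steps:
o(V) = 2*V
(35 + o(-1))*(349 + 87) = (35 + 2*(-1))*(349 + 87) = (35 - 2)*436 = 33*436 = 14388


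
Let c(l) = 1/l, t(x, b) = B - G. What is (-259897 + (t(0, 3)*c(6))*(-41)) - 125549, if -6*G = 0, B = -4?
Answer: -1156256/3 ≈ -3.8542e+5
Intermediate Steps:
G = 0 (G = -1/6*0 = 0)
t(x, b) = -4 (t(x, b) = -4 - 1*0 = -4 + 0 = -4)
(-259897 + (t(0, 3)*c(6))*(-41)) - 125549 = (-259897 - 4/6*(-41)) - 125549 = (-259897 - 4*1/6*(-41)) - 125549 = (-259897 - 2/3*(-41)) - 125549 = (-259897 + 82/3) - 125549 = -779609/3 - 125549 = -1156256/3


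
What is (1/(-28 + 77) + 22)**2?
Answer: 1164241/2401 ≈ 484.90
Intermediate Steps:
(1/(-28 + 77) + 22)**2 = (1/49 + 22)**2 = (1079/49)**2 = 1164241/2401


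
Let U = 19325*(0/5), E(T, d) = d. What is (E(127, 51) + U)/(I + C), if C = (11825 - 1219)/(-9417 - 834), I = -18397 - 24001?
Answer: -522801/434632504 ≈ -0.0012029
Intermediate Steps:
I = -42398
U = 0 (U = 19325*(0*(⅕)) = 19325*0 = 0)
C = -10606/10251 (C = 10606/(-10251) = 10606*(-1/10251) = -10606/10251 ≈ -1.0346)
(E(127, 51) + U)/(I + C) = (51 + 0)/(-42398 - 10606/10251) = 51/(-434632504/10251) = 51*(-10251/434632504) = -522801/434632504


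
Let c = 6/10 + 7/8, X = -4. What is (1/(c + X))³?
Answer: -64000/1030301 ≈ -0.062118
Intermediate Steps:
c = 59/40 (c = 6*(⅒) + 7*(⅛) = ⅗ + 7/8 = 59/40 ≈ 1.4750)
(1/(c + X))³ = (1/(59/40 - 4))³ = (1/(-101/40))³ = (-40/101)³ = -64000/1030301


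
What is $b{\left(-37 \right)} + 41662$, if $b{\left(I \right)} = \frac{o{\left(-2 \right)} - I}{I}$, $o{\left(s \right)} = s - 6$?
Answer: $\frac{1541465}{37} \approx 41661.0$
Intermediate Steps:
$o{\left(s \right)} = -6 + s$
$b{\left(I \right)} = \frac{-8 - I}{I}$ ($b{\left(I \right)} = \frac{\left(-6 - 2\right) - I}{I} = \frac{-8 - I}{I}$)
$b{\left(-37 \right)} + 41662 = \frac{-8 - -37}{-37} + 41662 = - \frac{-8 + 37}{37} + 41662 = \left(- \frac{1}{37}\right) 29 + 41662 = - \frac{29}{37} + 41662 = \frac{1541465}{37}$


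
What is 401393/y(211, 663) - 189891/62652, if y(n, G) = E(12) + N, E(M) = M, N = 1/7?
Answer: 58673459639/1775140 ≈ 33053.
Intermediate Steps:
N = ⅐ ≈ 0.14286
y(n, G) = 85/7 (y(n, G) = 12 + ⅐ = 85/7)
401393/y(211, 663) - 189891/62652 = 401393/(85/7) - 189891/62652 = 401393*(7/85) - 189891*1/62652 = 2809751/85 - 63297/20884 = 58673459639/1775140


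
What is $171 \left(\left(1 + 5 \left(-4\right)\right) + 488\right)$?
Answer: $80199$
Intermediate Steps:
$171 \left(\left(1 + 5 \left(-4\right)\right) + 488\right) = 171 \left(\left(1 - 20\right) + 488\right) = 171 \left(-19 + 488\right) = 171 \cdot 469 = 80199$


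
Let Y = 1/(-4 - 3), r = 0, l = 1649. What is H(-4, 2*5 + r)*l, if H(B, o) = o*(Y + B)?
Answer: -478210/7 ≈ -68316.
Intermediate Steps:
Y = -1/7 (Y = 1/(-7) = -1/7 ≈ -0.14286)
H(B, o) = o*(-1/7 + B)
H(-4, 2*5 + r)*l = ((2*5 + 0)*(-1/7 - 4))*1649 = ((10 + 0)*(-29/7))*1649 = (10*(-29/7))*1649 = -290/7*1649 = -478210/7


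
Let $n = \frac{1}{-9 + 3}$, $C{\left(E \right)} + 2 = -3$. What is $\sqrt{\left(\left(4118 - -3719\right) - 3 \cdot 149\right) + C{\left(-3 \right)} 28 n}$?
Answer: $\frac{4 \sqrt{4170}}{3} \approx 86.101$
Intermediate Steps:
$C{\left(E \right)} = -5$ ($C{\left(E \right)} = -2 - 3 = -5$)
$n = - \frac{1}{6}$ ($n = \frac{1}{-6} = - \frac{1}{6} \approx -0.16667$)
$\sqrt{\left(\left(4118 - -3719\right) - 3 \cdot 149\right) + C{\left(-3 \right)} 28 n} = \sqrt{\left(\left(4118 - -3719\right) - 3 \cdot 149\right) + \left(-5\right) 28 \left(- \frac{1}{6}\right)} = \sqrt{\left(\left(4118 + 3719\right) - 447\right) - - \frac{70}{3}} = \sqrt{\left(7837 - 447\right) + \frac{70}{3}} = \sqrt{7390 + \frac{70}{3}} = \sqrt{\frac{22240}{3}} = \frac{4 \sqrt{4170}}{3}$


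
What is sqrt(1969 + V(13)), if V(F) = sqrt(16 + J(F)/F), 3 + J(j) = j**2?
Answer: sqrt(332761 + 13*sqrt(4862))/13 ≈ 44.434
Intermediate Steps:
J(j) = -3 + j**2
V(F) = sqrt(16 + (-3 + F**2)/F)
sqrt(1969 + V(13)) = sqrt(1969 + sqrt(16 + 13 - 3/13)) = sqrt(1969 + sqrt(374/13)) = sqrt(1969 + sqrt(4862)/13)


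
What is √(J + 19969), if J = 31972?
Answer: √51941 ≈ 227.91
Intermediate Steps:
√(J + 19969) = √(31972 + 19969) = √51941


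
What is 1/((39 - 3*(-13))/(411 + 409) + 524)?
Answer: 410/214879 ≈ 0.0019081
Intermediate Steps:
1/((39 - 3*(-13))/(411 + 409) + 524) = 1/((39 + 39)/820 + 524) = 1/(78*(1/820) + 524) = 1/(39/410 + 524) = 1/(214879/410) = 410/214879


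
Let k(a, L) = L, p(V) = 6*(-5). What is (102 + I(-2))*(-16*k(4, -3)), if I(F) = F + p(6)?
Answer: 3360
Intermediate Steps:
p(V) = -30
I(F) = -30 + F (I(F) = F - 30 = -30 + F)
(102 + I(-2))*(-16*k(4, -3)) = (102 + (-30 - 2))*(-16*(-3)) = (102 - 32)*48 = 70*48 = 3360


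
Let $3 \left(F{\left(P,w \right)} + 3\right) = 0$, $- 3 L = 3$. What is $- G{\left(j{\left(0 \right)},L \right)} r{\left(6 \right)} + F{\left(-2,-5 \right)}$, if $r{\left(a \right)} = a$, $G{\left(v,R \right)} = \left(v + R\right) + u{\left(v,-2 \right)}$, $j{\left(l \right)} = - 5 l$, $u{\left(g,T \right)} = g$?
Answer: $3$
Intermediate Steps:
$L = -1$ ($L = \left(- \frac{1}{3}\right) 3 = -1$)
$F{\left(P,w \right)} = -3$ ($F{\left(P,w \right)} = -3 + \frac{1}{3} \cdot 0 = -3 + 0 = -3$)
$G{\left(v,R \right)} = R + 2 v$ ($G{\left(v,R \right)} = \left(v + R\right) + v = \left(R + v\right) + v = R + 2 v$)
$- G{\left(j{\left(0 \right)},L \right)} r{\left(6 \right)} + F{\left(-2,-5 \right)} = - (-1 + 2 \left(\left(-5\right) 0\right)) 6 - 3 = - (-1 + 2 \cdot 0) 6 - 3 = - (-1 + 0) 6 - 3 = \left(-1\right) \left(-1\right) 6 - 3 = 1 \cdot 6 - 3 = 6 - 3 = 3$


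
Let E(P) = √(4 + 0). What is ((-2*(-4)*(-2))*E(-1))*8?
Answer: -256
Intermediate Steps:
E(P) = 2 (E(P) = √4 = 2)
((-2*(-4)*(-2))*E(-1))*8 = ((-2*(-4)*(-2))*2)*8 = ((8*(-2))*2)*8 = -16*2*8 = -32*8 = -256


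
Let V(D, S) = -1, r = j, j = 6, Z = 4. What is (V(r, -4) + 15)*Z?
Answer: 56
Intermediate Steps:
r = 6
(V(r, -4) + 15)*Z = (-1 + 15)*4 = 14*4 = 56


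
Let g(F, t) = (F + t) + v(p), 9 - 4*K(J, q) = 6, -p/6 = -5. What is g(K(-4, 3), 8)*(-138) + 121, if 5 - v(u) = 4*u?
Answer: 29567/2 ≈ 14784.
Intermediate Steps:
p = 30 (p = -6*(-5) = 30)
K(J, q) = 3/4 (K(J, q) = 9/4 - 1/4*6 = 9/4 - 3/2 = 3/4)
v(u) = 5 - 4*u
g(F, t) = -115 + F + t (g(F, t) = (F + t) + (5 - 4*30) = (F + t) + (5 - 120) = (F + t) - 115 = -115 + F + t)
g(K(-4, 3), 8)*(-138) + 121 = (-115 + 3/4 + 8)*(-138) + 121 = -425/4*(-138) + 121 = 29325/2 + 121 = 29567/2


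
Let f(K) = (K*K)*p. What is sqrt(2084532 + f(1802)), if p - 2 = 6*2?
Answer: 2*sqrt(11886347) ≈ 6895.3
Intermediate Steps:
p = 14 (p = 2 + 6*2 = 2 + 12 = 14)
f(K) = 14*K**2 (f(K) = (K*K)*14 = K**2*14 = 14*K**2)
sqrt(2084532 + f(1802)) = sqrt(2084532 + 14*1802**2) = sqrt(2084532 + 14*3247204) = sqrt(2084532 + 45460856) = sqrt(47545388) = 2*sqrt(11886347)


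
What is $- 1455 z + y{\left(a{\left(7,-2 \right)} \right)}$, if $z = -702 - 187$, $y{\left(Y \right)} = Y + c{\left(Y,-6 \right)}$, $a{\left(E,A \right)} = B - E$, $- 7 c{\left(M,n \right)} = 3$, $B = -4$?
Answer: $\frac{9054385}{7} \approx 1.2935 \cdot 10^{6}$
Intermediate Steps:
$c{\left(M,n \right)} = - \frac{3}{7}$ ($c{\left(M,n \right)} = \left(- \frac{1}{7}\right) 3 = - \frac{3}{7}$)
$a{\left(E,A \right)} = -4 - E$
$y{\left(Y \right)} = - \frac{3}{7} + Y$ ($y{\left(Y \right)} = Y - \frac{3}{7} = - \frac{3}{7} + Y$)
$z = -889$
$- 1455 z + y{\left(a{\left(7,-2 \right)} \right)} = \left(-1455\right) \left(-889\right) - \frac{80}{7} = 1293495 - \frac{80}{7} = \frac{9054385}{7}$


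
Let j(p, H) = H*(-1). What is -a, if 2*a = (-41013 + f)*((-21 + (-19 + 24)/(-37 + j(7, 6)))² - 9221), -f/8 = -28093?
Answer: 2981065790615/3698 ≈ 8.0613e+8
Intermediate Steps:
f = 224744 (f = -8*(-28093) = 224744)
j(p, H) = -H
a = -2981065790615/3698 (a = ((-41013 + 224744)*((-21 + (-19 + 24)/(-37 - 1*6))² - 9221))/2 = (183731*((-21 + 5/(-37 - 6))² - 9221))/2 = (183731*((-21 + 5/(-43))² - 9221))/2 = (183731*((-21 + 5*(-1/43))² - 9221))/2 = (183731*((-21 - 5/43)² - 9221))/2 = (183731*((-908/43)² - 9221))/2 = (183731*(824464/1849 - 9221))/2 = (183731*(-16225165/1849))/2 = (½)*(-2981065790615/1849) = -2981065790615/3698 ≈ -8.0613e+8)
-a = -1*(-2981065790615/3698) = 2981065790615/3698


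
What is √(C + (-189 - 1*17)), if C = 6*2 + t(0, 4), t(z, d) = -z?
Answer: I*√194 ≈ 13.928*I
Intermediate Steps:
C = 12 (C = 6*2 - 1*0 = 12 + 0 = 12)
√(C + (-189 - 1*17)) = √(12 + (-189 - 1*17)) = √(12 + (-189 - 17)) = √(12 - 206) = √(-194) = I*√194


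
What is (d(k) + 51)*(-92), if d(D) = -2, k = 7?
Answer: -4508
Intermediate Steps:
(d(k) + 51)*(-92) = (-2 + 51)*(-92) = 49*(-92) = -4508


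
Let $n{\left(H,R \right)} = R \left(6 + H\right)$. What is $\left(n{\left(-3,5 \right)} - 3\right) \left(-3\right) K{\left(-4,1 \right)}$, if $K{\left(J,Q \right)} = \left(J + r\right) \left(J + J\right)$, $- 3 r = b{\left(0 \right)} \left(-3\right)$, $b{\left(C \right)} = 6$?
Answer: $576$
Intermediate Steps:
$r = 6$ ($r = - \frac{6 \left(-3\right)}{3} = \left(- \frac{1}{3}\right) \left(-18\right) = 6$)
$K{\left(J,Q \right)} = 2 J \left(6 + J\right)$ ($K{\left(J,Q \right)} = \left(J + 6\right) \left(J + J\right) = \left(6 + J\right) 2 J = 2 J \left(6 + J\right)$)
$\left(n{\left(-3,5 \right)} - 3\right) \left(-3\right) K{\left(-4,1 \right)} = \left(5 \left(6 - 3\right) - 3\right) \left(-3\right) 2 \left(-4\right) \left(6 - 4\right) = \left(5 \cdot 3 - 3\right) \left(-3\right) 2 \left(-4\right) 2 = \left(15 - 3\right) \left(-3\right) \left(-16\right) = 12 \left(-3\right) \left(-16\right) = \left(-36\right) \left(-16\right) = 576$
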